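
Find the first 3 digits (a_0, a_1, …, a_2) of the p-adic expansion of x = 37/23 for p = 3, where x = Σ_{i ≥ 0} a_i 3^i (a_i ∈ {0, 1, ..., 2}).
(a_0, …, a_2) = (2, 0, 1)

v_3(37/23) = 0 (numerator and denominator both coprime to 3), so x ∈ ℤ_3^×. Compute digits iteratively via a_i = x_i mod 3, x_{i+1} = (x_i − a_i)/3, with x_0 = x:
  x_0 = 37/23;  a_0 = 2;  x_1 = (x_0 − 2)/3 = -3/23
  x_1 = -3/23;  a_1 = 0;  x_2 = (x_1 − 0)/3 = -1/23
  x_2 = -1/23;  a_2 = 1;  x_3 = (x_2 − 1)/3 = -8/23
Digits: (2, 0, 1).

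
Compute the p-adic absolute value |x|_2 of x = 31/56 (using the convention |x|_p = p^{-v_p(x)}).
|31/56|_2 = 8

Step 1 — compute v_2(x) by factoring powers of 2 out of the numerator and denominator: v_2(31/56) = -3. Step 2 — apply |x|_p = p^{-v_p(x)} = 2^{3} = 8.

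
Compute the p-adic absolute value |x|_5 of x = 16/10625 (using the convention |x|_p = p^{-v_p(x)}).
|16/10625|_5 = 625

Step 1 — compute v_5(x) by factoring powers of 5 out of the numerator and denominator: v_5(16/10625) = -4. Step 2 — apply |x|_p = p^{-v_p(x)} = 5^{4} = 625.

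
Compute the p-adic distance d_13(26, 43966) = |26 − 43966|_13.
d_13(26, 43966) = 1/2197

Step 1 — x − y = 26 − 43966 = -43940. Step 2 — v_13(-43940) = 3 (factor: -43940 = −(13^3 · 20); the sign does not affect v_p). Step 3 — |x − y|_13 = 13^{-3} = 1/2197.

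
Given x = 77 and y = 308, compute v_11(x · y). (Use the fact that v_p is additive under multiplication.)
v_11(23716) = 2

v_p(x) = 1 (factor: 77 = 11^1 · 7); v_p(y) = 1 (factor: 308 = 11^1 · 28). Additivity: v_p(xy) = v_p(x) + v_p(y) = 1 + 1 = 2. (Direct check: xy = 23716 = 11^2 · (196).)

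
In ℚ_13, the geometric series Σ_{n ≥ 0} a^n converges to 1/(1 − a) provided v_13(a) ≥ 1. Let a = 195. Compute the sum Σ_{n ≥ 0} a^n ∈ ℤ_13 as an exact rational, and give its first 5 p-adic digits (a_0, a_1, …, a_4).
Σ a^n = 1/(1 − a) = -1/194;  first 5 digits = (1, 2, 5, 12, 3)

v_13(a) = 1 ≥ 1, so the series converges in ℤ_13 to 1/(1 − a) = 1/(1 − 195) = -1/194. Expand this rational in ℤ_13: compute digits iteratively via d_i = x_i mod 13, x_{i+1} = (x_i − d_i)/13. The first 5 digits are (1, 2, 5, 12, 3).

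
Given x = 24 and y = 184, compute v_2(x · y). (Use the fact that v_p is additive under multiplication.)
v_2(4416) = 6

v_p(x) = 3 (factor: 24 = 2^3 · 3); v_p(y) = 3 (factor: 184 = 2^3 · 23). Additivity: v_p(xy) = v_p(x) + v_p(y) = 3 + 3 = 6. (Direct check: xy = 4416 = 2^6 · (69).)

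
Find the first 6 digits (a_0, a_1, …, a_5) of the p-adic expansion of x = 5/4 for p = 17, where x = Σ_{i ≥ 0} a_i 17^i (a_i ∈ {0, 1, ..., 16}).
(a_0, …, a_5) = (14, 12, 12, 12, 12, 12)

v_17(5/4) = 0 (numerator and denominator both coprime to 17), so x ∈ ℤ_17^×. Compute digits iteratively via a_i = x_i mod 17, x_{i+1} = (x_i − a_i)/17, with x_0 = x:
  x_0 = 5/4;  a_0 = 14;  x_1 = (x_0 − 14)/17 = -3/4
  x_1 = -3/4;  a_1 = 12;  x_2 = (x_1 − 12)/17 = -3/4
  x_2 = -3/4;  a_2 = 12;  x_3 = (x_2 − 12)/17 = -3/4
  x_3 = -3/4;  a_3 = 12;  x_4 = (x_3 − 12)/17 = -3/4
  x_4 = -3/4;  a_4 = 12;  x_5 = (x_4 − 12)/17 = -3/4
  x_5 = -3/4;  a_5 = 12;  x_6 = (x_5 − 12)/17 = -3/4
Digits: (14, 12, 12, 12, 12, 12).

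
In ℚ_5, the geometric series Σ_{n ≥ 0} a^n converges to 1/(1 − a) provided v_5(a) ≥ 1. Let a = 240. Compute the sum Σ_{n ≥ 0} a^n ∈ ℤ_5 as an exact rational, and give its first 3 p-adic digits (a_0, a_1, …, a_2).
Σ a^n = 1/(1 − a) = -1/239;  first 3 digits = (1, 3, 3)

v_5(a) = 1 ≥ 1, so the series converges in ℤ_5 to 1/(1 − a) = 1/(1 − 240) = -1/239. Expand this rational in ℤ_5: compute digits iteratively via d_i = x_i mod 5, x_{i+1} = (x_i − d_i)/5. The first 3 digits are (1, 3, 3).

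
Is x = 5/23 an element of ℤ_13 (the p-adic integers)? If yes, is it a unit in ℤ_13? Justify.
x ∈ ℤ_13^× (unit); v_13(x) = 0

ℤ_13 = {x ∈ ℚ_13 : v_13(x) ≥ 0} and ℤ_13^× = {x ∈ ℤ_13 : v_13(x) = 0}. Here v_13(5/23) = v_13(num) − v_13(den) = 0; compare against these criteria.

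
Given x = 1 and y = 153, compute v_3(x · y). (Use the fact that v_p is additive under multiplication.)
v_3(153) = 2

v_p(x) = 0 (factor: 1 = 3^0 · 1); v_p(y) = 2 (factor: 153 = 3^2 · 17). Additivity: v_p(xy) = v_p(x) + v_p(y) = 0 + 2 = 2. (Direct check: xy = 153 = 3^2 · (17).)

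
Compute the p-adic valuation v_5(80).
v_5(80) = 1

v_5(n) is the largest exponent k such that 5^k divides n. Factor out: 80 = 5^1 · 16. (Sign doesn't affect v_p.) So v_5(80) = 1.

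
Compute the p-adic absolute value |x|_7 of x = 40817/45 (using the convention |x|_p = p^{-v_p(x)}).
|40817/45|_7 = 1/2401

Step 1 — compute v_7(x) by factoring powers of 7 out of the numerator and denominator: v_7(40817/45) = 4. Step 2 — apply |x|_p = p^{-v_p(x)} = 7^{-4} = 1/2401.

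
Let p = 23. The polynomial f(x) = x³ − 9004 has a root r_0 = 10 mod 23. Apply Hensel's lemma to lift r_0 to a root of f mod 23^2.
r_1 = 79 (mod 529)

Hensel: r_{i+1} = r_i − f(r_i)/f′(r_i) mod 23^{i+2}, where f′(x) = 3x². Iterate:
  r_0 = 10 (mod 23)
  r_1 = 79 (mod 529)
Final: r = 79 with f(r) ≡ 0 mod 23^2.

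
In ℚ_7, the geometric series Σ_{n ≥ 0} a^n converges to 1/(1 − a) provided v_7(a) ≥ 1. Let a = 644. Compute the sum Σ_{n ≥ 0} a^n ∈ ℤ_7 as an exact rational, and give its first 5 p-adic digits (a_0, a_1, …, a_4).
Σ a^n = 1/(1 − a) = -1/643;  first 5 digits = (1, 1, 0, 1, 3)

v_7(a) = 1 ≥ 1, so the series converges in ℤ_7 to 1/(1 − a) = 1/(1 − 644) = -1/643. Expand this rational in ℤ_7: compute digits iteratively via d_i = x_i mod 7, x_{i+1} = (x_i − d_i)/7. The first 5 digits are (1, 1, 0, 1, 3).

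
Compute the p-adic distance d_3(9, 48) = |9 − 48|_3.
d_3(9, 48) = 1/3

Step 1 — x − y = 9 − 48 = -39. Step 2 — v_3(-39) = 1 (factor: -39 = −(3^1 · 13); the sign does not affect v_p). Step 3 — |x − y|_3 = 3^{-1} = 1/3.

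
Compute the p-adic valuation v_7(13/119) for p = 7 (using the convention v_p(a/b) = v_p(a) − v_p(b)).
v_7(13/119) = -1

Factor powers of 7 from the numerator and denominator of the reduced fraction: 13 = 7^0 · 13 and 119 = 7^1 · 17. Apply v_p(a/b) = v_p(a) − v_p(b): v_7(13/119) = 0 − 1 = -1.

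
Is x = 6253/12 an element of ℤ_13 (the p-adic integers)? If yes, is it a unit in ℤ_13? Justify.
x ∈ ℤ_13 but not a unit; v_13(x) = 2 > 0

ℤ_13 = {x ∈ ℚ_13 : v_13(x) ≥ 0} and ℤ_13^× = {x ∈ ℤ_13 : v_13(x) = 0}. Here v_13(6253/12) = v_13(num) − v_13(den) = 2; compare against these criteria.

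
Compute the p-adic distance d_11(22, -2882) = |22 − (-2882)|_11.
d_11(22, -2882) = 1/121

Step 1 — x − y = 22 − (-2882) = 2904. Step 2 — v_11(2904) = 2 (factor: 2904 = (11^2 · 24); the sign does not affect v_p). Step 3 — |x − y|_11 = 11^{-2} = 1/121.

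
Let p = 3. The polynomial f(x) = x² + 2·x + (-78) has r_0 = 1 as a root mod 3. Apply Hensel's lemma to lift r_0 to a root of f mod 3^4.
r_3 = 58 (mod 81)

Hensel: r_{i+1} = r_i − f(r_i)·(f′(r_i))^{-1} mod 3^{i+2}, f′(x) = 2x + 2. Iterate:
  r_0 = 1 (mod 3)
  r_1 = 4 (mod 9)
  r_2 = 4 (mod 27)
  r_3 = 58 (mod 81)
Final: r = 58 satisfies f(r) ≡ 0 mod 3^4.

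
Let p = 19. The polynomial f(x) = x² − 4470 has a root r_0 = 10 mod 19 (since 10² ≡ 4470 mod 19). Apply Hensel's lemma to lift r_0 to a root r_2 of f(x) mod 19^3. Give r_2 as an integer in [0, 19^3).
r_2 = 2214 (mod 6859)

Hensel's recurrence: r_{i+1} = r_i − f(r_i)·(f′(r_i))^{-1} mod 19^{i+2}, with f′(x) = 2x. Iterate:
  r_0 = 10 (mod 19)
  r_1 = 48 (mod 361)
  r_2 = 2214 (mod 6859)
Final: r_2 = 2214, and one checks f(r_2) ≡ 0 mod 19^3.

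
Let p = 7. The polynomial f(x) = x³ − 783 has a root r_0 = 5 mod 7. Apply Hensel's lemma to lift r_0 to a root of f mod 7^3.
r_2 = 313 (mod 343)

Hensel: r_{i+1} = r_i − f(r_i)/f′(r_i) mod 7^{i+2}, where f′(x) = 3x². Iterate:
  r_0 = 5 (mod 7)
  r_1 = 19 (mod 49)
  r_2 = 313 (mod 343)
Final: r = 313 with f(r) ≡ 0 mod 7^3.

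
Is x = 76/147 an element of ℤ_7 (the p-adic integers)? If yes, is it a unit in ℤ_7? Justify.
x ∉ ℤ_7 (v_7(x) = -2 < 0)

ℤ_7 = {x ∈ ℚ_7 : v_7(x) ≥ 0} and ℤ_7^× = {x ∈ ℤ_7 : v_7(x) = 0}. Here v_7(76/147) = v_7(num) − v_7(den) = -2; compare against these criteria.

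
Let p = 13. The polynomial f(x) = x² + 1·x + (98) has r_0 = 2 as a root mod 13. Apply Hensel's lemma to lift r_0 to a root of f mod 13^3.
r_2 = 1705 (mod 2197)

Hensel: r_{i+1} = r_i − f(r_i)·(f′(r_i))^{-1} mod 13^{i+2}, f′(x) = 2x + 1. Iterate:
  r_0 = 2 (mod 13)
  r_1 = 15 (mod 169)
  r_2 = 1705 (mod 2197)
Final: r = 1705 satisfies f(r) ≡ 0 mod 13^3.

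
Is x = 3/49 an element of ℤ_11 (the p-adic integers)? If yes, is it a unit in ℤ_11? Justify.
x ∈ ℤ_11^× (unit); v_11(x) = 0

ℤ_11 = {x ∈ ℚ_11 : v_11(x) ≥ 0} and ℤ_11^× = {x ∈ ℤ_11 : v_11(x) = 0}. Here v_11(3/49) = v_11(num) − v_11(den) = 0; compare against these criteria.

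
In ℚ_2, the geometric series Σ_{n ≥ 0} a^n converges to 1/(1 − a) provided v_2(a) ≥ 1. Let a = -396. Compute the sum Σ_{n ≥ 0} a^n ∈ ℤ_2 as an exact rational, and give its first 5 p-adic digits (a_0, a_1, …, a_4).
Σ a^n = 1/(1 − a) = 1/397;  first 5 digits = (1, 0, 1, 0, 0)

v_2(a) = 2 ≥ 1, so the series converges in ℤ_2 to 1/(1 − a) = 1/(1 − (-396)) = 1/397. Expand this rational in ℤ_2: compute digits iteratively via d_i = x_i mod 2, x_{i+1} = (x_i − d_i)/2. The first 5 digits are (1, 0, 1, 0, 0).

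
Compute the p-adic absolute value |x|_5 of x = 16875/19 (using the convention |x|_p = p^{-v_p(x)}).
|16875/19|_5 = 1/625

Step 1 — compute v_5(x) by factoring powers of 5 out of the numerator and denominator: v_5(16875/19) = 4. Step 2 — apply |x|_p = p^{-v_p(x)} = 5^{-4} = 1/625.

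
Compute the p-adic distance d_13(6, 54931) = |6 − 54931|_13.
d_13(6, 54931) = 1/2197

Step 1 — x − y = 6 − 54931 = -54925. Step 2 — v_13(-54925) = 3 (factor: -54925 = −(13^3 · 25); the sign does not affect v_p). Step 3 — |x − y|_13 = 13^{-3} = 1/2197.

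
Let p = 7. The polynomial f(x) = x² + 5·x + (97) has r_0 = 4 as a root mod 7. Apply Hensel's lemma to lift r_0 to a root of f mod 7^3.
r_2 = 137 (mod 343)

Hensel: r_{i+1} = r_i − f(r_i)·(f′(r_i))^{-1} mod 7^{i+2}, f′(x) = 2x + 5. Iterate:
  r_0 = 4 (mod 7)
  r_1 = 39 (mod 49)
  r_2 = 137 (mod 343)
Final: r = 137 satisfies f(r) ≡ 0 mod 7^3.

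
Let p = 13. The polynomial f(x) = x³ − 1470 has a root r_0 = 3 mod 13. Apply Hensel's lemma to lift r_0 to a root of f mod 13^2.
r_1 = 94 (mod 169)

Hensel: r_{i+1} = r_i − f(r_i)/f′(r_i) mod 13^{i+2}, where f′(x) = 3x². Iterate:
  r_0 = 3 (mod 13)
  r_1 = 94 (mod 169)
Final: r = 94 with f(r) ≡ 0 mod 13^2.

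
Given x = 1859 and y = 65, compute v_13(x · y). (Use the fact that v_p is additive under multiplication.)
v_13(120835) = 3

v_p(x) = 2 (factor: 1859 = 13^2 · 11); v_p(y) = 1 (factor: 65 = 13^1 · 5). Additivity: v_p(xy) = v_p(x) + v_p(y) = 2 + 1 = 3. (Direct check: xy = 120835 = 13^3 · (55).)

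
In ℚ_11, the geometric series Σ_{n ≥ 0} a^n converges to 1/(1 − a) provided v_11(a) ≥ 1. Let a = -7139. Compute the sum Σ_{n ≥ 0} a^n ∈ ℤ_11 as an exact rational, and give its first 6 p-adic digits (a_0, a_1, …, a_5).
Σ a^n = 1/(1 − a) = 1/7140;  first 6 digits = (1, 0, 7, 5, 4, 8)

v_11(a) = 2 ≥ 1, so the series converges in ℤ_11 to 1/(1 − a) = 1/(1 − (-7139)) = 1/7140. Expand this rational in ℤ_11: compute digits iteratively via d_i = x_i mod 11, x_{i+1} = (x_i − d_i)/11. The first 6 digits are (1, 0, 7, 5, 4, 8).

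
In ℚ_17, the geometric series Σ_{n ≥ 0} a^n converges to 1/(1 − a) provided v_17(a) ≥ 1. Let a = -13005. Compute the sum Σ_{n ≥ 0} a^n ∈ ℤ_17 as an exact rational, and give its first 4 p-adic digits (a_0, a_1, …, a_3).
Σ a^n = 1/(1 − a) = 1/13006;  first 4 digits = (1, 0, 6, 14)

v_17(a) = 2 ≥ 1, so the series converges in ℤ_17 to 1/(1 − a) = 1/(1 − (-13005)) = 1/13006. Expand this rational in ℤ_17: compute digits iteratively via d_i = x_i mod 17, x_{i+1} = (x_i − d_i)/17. The first 4 digits are (1, 0, 6, 14).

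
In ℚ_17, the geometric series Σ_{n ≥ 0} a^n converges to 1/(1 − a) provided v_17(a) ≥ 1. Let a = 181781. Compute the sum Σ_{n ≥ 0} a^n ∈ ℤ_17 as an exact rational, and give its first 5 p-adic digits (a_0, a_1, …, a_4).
Σ a^n = 1/(1 − a) = -1/181780;  first 5 digits = (1, 0, 0, 3, 2)

v_17(a) = 3 ≥ 1, so the series converges in ℤ_17 to 1/(1 − a) = 1/(1 − 181781) = -1/181780. Expand this rational in ℤ_17: compute digits iteratively via d_i = x_i mod 17, x_{i+1} = (x_i − d_i)/17. The first 5 digits are (1, 0, 0, 3, 2).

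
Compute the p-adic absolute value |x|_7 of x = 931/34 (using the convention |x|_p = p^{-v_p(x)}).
|931/34|_7 = 1/49

Step 1 — compute v_7(x) by factoring powers of 7 out of the numerator and denominator: v_7(931/34) = 2. Step 2 — apply |x|_p = p^{-v_p(x)} = 7^{-2} = 1/49.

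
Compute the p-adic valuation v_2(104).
v_2(104) = 3

v_2(n) is the largest exponent k such that 2^k divides n. Factor out: 104 = 2^3 · 13. (Sign doesn't affect v_p.) So v_2(104) = 3.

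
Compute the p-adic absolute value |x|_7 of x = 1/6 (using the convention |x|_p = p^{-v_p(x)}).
|1/6|_7 = 1

Step 1 — compute v_7(x) by factoring powers of 7 out of the numerator and denominator: v_7(1/6) = 0. Step 2 — apply |x|_p = p^{-v_p(x)} = 7^{0} = 1.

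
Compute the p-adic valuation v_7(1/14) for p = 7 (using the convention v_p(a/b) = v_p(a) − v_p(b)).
v_7(1/14) = -1

Factor powers of 7 from the numerator and denominator of the reduced fraction: 1 = 7^0 · 1 and 14 = 7^1 · 2. Apply v_p(a/b) = v_p(a) − v_p(b): v_7(1/14) = 0 − 1 = -1.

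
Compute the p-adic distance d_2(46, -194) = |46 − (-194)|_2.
d_2(46, -194) = 1/16

Step 1 — x − y = 46 − (-194) = 240. Step 2 — v_2(240) = 4 (factor: 240 = (2^4 · 15); the sign does not affect v_p). Step 3 — |x − y|_2 = 2^{-4} = 1/16.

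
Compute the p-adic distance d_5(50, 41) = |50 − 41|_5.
d_5(50, 41) = 1

Step 1 — x − y = 50 − 41 = 9. Step 2 — v_5(9) = 0 (factor: 9 = (5^0 · 9); the sign does not affect v_p). Step 3 — |x − y|_5 = 5^{0} = 1.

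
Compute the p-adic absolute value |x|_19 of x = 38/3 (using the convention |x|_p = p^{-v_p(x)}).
|38/3|_19 = 1/19

Step 1 — compute v_19(x) by factoring powers of 19 out of the numerator and denominator: v_19(38/3) = 1. Step 2 — apply |x|_p = p^{-v_p(x)} = 19^{-1} = 1/19.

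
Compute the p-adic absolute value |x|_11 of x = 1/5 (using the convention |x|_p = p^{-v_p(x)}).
|1/5|_11 = 1

Step 1 — compute v_11(x) by factoring powers of 11 out of the numerator and denominator: v_11(1/5) = 0. Step 2 — apply |x|_p = p^{-v_p(x)} = 11^{0} = 1.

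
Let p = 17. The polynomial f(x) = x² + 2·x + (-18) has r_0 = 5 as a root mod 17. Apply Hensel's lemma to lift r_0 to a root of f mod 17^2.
r_1 = 124 (mod 289)

Hensel: r_{i+1} = r_i − f(r_i)·(f′(r_i))^{-1} mod 17^{i+2}, f′(x) = 2x + 2. Iterate:
  r_0 = 5 (mod 17)
  r_1 = 124 (mod 289)
Final: r = 124 satisfies f(r) ≡ 0 mod 17^2.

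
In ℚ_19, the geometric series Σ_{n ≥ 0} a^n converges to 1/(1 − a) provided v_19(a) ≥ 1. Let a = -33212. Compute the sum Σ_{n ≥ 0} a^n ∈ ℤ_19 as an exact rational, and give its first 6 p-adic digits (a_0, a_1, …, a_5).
Σ a^n = 1/(1 − a) = 1/33213;  first 6 digits = (1, 0, 3, 14, 8, 8)

v_19(a) = 2 ≥ 1, so the series converges in ℤ_19 to 1/(1 − a) = 1/(1 − (-33212)) = 1/33213. Expand this rational in ℤ_19: compute digits iteratively via d_i = x_i mod 19, x_{i+1} = (x_i − d_i)/19. The first 6 digits are (1, 0, 3, 14, 8, 8).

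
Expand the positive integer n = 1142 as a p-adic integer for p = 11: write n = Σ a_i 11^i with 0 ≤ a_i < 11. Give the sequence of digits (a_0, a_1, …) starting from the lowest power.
(a_0, a_1, …) = (9, 4, 9)

Repeated division by 11 gives the digits low-to-high: 1142 = 9 + 4·11^1 + 9·11^2. Digit sequence: (9, 4, 9).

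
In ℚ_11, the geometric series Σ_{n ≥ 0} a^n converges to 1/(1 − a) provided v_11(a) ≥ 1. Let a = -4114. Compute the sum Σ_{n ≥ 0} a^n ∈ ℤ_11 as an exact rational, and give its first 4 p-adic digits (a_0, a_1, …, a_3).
Σ a^n = 1/(1 − a) = 1/4115;  first 4 digits = (1, 0, 10, 7)

v_11(a) = 2 ≥ 1, so the series converges in ℤ_11 to 1/(1 − a) = 1/(1 − (-4114)) = 1/4115. Expand this rational in ℤ_11: compute digits iteratively via d_i = x_i mod 11, x_{i+1} = (x_i − d_i)/11. The first 4 digits are (1, 0, 10, 7).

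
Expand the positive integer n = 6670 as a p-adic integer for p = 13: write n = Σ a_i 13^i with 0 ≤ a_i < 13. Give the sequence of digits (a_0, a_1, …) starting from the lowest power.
(a_0, a_1, …) = (1, 6, 0, 3)

Repeated division by 13 gives the digits low-to-high: 6670 = 1 + 6·13^1 + 3·13^3. Digit sequence: (1, 6, 0, 3).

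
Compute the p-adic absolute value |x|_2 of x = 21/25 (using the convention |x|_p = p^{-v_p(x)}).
|21/25|_2 = 1

Step 1 — compute v_2(x) by factoring powers of 2 out of the numerator and denominator: v_2(21/25) = 0. Step 2 — apply |x|_p = p^{-v_p(x)} = 2^{0} = 1.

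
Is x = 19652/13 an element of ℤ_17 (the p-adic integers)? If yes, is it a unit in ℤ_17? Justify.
x ∈ ℤ_17 but not a unit; v_17(x) = 3 > 0

ℤ_17 = {x ∈ ℚ_17 : v_17(x) ≥ 0} and ℤ_17^× = {x ∈ ℤ_17 : v_17(x) = 0}. Here v_17(19652/13) = v_17(num) − v_17(den) = 3; compare against these criteria.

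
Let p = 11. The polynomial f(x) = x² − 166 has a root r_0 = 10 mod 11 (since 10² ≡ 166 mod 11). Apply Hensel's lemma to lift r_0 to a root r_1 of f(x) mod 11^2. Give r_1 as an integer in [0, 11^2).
r_1 = 98 (mod 121)

Hensel's recurrence: r_{i+1} = r_i − f(r_i)·(f′(r_i))^{-1} mod 11^{i+2}, with f′(x) = 2x. Iterate:
  r_0 = 10 (mod 11)
  r_1 = 98 (mod 121)
Final: r_1 = 98, and one checks f(r_1) ≡ 0 mod 11^2.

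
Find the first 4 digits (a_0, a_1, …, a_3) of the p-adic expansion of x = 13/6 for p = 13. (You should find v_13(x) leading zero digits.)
(a_0, …, a_3) = (0, 11, 10, 10)

v_13(13/6) = 1, so a_0 = ... = a_0 = 0. Factor out: x = 13^1 · u with u = 1/6 a unit in ℤ_13. Expand u iteratively via a_{v+i} = u_i mod 13, u_{i+1} = (u_i − a_{v+i})/13:
  u_0 = 1/6;  a_1 = 11;  u_1 = (u_0 − 11)/13 = -5/6
  u_1 = -5/6;  a_2 = 10;  u_2 = (u_1 − 10)/13 = -5/6
  u_2 = -5/6;  a_3 = 10;  u_3 = (u_2 − 10)/13 = -5/6
Digits: (0, 11, 10, 10).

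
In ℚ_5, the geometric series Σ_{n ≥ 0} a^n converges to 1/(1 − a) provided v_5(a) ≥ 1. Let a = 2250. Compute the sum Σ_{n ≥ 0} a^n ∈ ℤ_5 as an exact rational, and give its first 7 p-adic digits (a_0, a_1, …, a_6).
Σ a^n = 1/(1 − a) = -1/2249;  first 7 digits = (1, 0, 0, 3, 3, 0, 4)

v_5(a) = 3 ≥ 1, so the series converges in ℤ_5 to 1/(1 − a) = 1/(1 − 2250) = -1/2249. Expand this rational in ℤ_5: compute digits iteratively via d_i = x_i mod 5, x_{i+1} = (x_i − d_i)/5. The first 7 digits are (1, 0, 0, 3, 3, 0, 4).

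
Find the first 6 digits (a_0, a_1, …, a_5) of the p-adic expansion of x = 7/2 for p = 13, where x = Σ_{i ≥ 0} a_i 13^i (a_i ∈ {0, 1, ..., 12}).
(a_0, …, a_5) = (10, 6, 6, 6, 6, 6)

v_13(7/2) = 0 (numerator and denominator both coprime to 13), so x ∈ ℤ_13^×. Compute digits iteratively via a_i = x_i mod 13, x_{i+1} = (x_i − a_i)/13, with x_0 = x:
  x_0 = 7/2;  a_0 = 10;  x_1 = (x_0 − 10)/13 = -1/2
  x_1 = -1/2;  a_1 = 6;  x_2 = (x_1 − 6)/13 = -1/2
  x_2 = -1/2;  a_2 = 6;  x_3 = (x_2 − 6)/13 = -1/2
  x_3 = -1/2;  a_3 = 6;  x_4 = (x_3 − 6)/13 = -1/2
  x_4 = -1/2;  a_4 = 6;  x_5 = (x_4 − 6)/13 = -1/2
  x_5 = -1/2;  a_5 = 6;  x_6 = (x_5 − 6)/13 = -1/2
Digits: (10, 6, 6, 6, 6, 6).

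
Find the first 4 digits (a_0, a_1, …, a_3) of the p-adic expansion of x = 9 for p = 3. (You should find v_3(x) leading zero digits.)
(a_0, …, a_3) = (0, 0, 1, 0)

v_3(9) = 2, so a_0 = ... = a_1 = 0. Factor out: x = 3^2 · u with u = 1 a unit in ℤ_3. Expand u iteratively via a_{v+i} = u_i mod 3, u_{i+1} = (u_i − a_{v+i})/3:
  u_0 = 1;  a_2 = 1;  u_1 = (u_0 − 1)/3 = 0
  u_1 = 0;  a_3 = 0;  u_2 = (u_1 − 0)/3 = 0
Digits: (0, 0, 1, 0).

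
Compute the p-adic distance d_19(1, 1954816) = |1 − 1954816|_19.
d_19(1, 1954816) = 1/130321

Step 1 — x − y = 1 − 1954816 = -1954815. Step 2 — v_19(-1954815) = 4 (factor: -1954815 = −(19^4 · 15); the sign does not affect v_p). Step 3 — |x − y|_19 = 19^{-4} = 1/130321.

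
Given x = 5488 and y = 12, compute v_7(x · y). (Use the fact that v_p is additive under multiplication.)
v_7(65856) = 3

v_p(x) = 3 (factor: 5488 = 7^3 · 16); v_p(y) = 0 (factor: 12 = 7^0 · 12). Additivity: v_p(xy) = v_p(x) + v_p(y) = 3 + 0 = 3. (Direct check: xy = 65856 = 7^3 · (192).)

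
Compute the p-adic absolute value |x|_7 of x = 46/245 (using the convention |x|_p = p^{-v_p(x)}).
|46/245|_7 = 49

Step 1 — compute v_7(x) by factoring powers of 7 out of the numerator and denominator: v_7(46/245) = -2. Step 2 — apply |x|_p = p^{-v_p(x)} = 7^{2} = 49.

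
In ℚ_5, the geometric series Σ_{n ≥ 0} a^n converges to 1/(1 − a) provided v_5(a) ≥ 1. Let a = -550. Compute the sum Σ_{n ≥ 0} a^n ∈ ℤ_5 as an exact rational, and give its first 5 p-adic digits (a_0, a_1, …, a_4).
Σ a^n = 1/(1 − a) = 1/551;  first 5 digits = (1, 0, 3, 0, 3)

v_5(a) = 2 ≥ 1, so the series converges in ℤ_5 to 1/(1 − a) = 1/(1 − (-550)) = 1/551. Expand this rational in ℤ_5: compute digits iteratively via d_i = x_i mod 5, x_{i+1} = (x_i − d_i)/5. The first 5 digits are (1, 0, 3, 0, 3).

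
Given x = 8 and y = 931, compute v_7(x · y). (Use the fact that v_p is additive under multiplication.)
v_7(7448) = 2

v_p(x) = 0 (factor: 8 = 7^0 · 8); v_p(y) = 2 (factor: 931 = 7^2 · 19). Additivity: v_p(xy) = v_p(x) + v_p(y) = 0 + 2 = 2. (Direct check: xy = 7448 = 7^2 · (152).)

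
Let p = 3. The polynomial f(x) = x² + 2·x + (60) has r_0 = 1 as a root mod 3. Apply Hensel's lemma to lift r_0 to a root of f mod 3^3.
r_2 = 19 (mod 27)

Hensel: r_{i+1} = r_i − f(r_i)·(f′(r_i))^{-1} mod 3^{i+2}, f′(x) = 2x + 2. Iterate:
  r_0 = 1 (mod 3)
  r_1 = 1 (mod 9)
  r_2 = 19 (mod 27)
Final: r = 19 satisfies f(r) ≡ 0 mod 3^3.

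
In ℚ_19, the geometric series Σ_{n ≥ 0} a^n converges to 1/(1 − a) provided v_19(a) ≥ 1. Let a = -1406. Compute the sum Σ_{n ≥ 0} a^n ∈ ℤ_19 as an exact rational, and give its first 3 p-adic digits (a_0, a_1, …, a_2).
Σ a^n = 1/(1 − a) = 1/1407;  first 3 digits = (1, 2, 0)

v_19(a) = 1 ≥ 1, so the series converges in ℤ_19 to 1/(1 − a) = 1/(1 − (-1406)) = 1/1407. Expand this rational in ℤ_19: compute digits iteratively via d_i = x_i mod 19, x_{i+1} = (x_i − d_i)/19. The first 3 digits are (1, 2, 0).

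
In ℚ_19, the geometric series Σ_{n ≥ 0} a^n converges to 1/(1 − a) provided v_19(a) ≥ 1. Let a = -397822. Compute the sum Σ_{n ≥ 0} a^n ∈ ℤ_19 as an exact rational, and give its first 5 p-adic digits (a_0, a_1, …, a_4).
Σ a^n = 1/(1 − a) = 1/397823;  first 5 digits = (1, 0, 0, 18, 15)

v_19(a) = 3 ≥ 1, so the series converges in ℤ_19 to 1/(1 − a) = 1/(1 − (-397822)) = 1/397823. Expand this rational in ℤ_19: compute digits iteratively via d_i = x_i mod 19, x_{i+1} = (x_i − d_i)/19. The first 5 digits are (1, 0, 0, 18, 15).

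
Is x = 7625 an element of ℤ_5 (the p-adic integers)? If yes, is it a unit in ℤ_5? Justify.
x ∈ ℤ_5 but not a unit; v_5(x) = 3 > 0

ℤ_5 = {x ∈ ℚ_5 : v_5(x) ≥ 0} and ℤ_5^× = {x ∈ ℤ_5 : v_5(x) = 0}. Here v_5(7625) = v_5(num) − v_5(den) = 3; compare against these criteria.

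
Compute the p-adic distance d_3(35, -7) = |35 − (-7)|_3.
d_3(35, -7) = 1/3

Step 1 — x − y = 35 − (-7) = 42. Step 2 — v_3(42) = 1 (factor: 42 = (3^1 · 14); the sign does not affect v_p). Step 3 — |x − y|_3 = 3^{-1} = 1/3.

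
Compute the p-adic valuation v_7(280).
v_7(280) = 1

v_7(n) is the largest exponent k such that 7^k divides n. Factor out: 280 = 7^1 · 40. (Sign doesn't affect v_p.) So v_7(280) = 1.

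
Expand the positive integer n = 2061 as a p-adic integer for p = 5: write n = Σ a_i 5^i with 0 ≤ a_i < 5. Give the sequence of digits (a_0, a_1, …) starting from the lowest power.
(a_0, a_1, …) = (1, 2, 2, 1, 3)

Repeated division by 5 gives the digits low-to-high: 2061 = 1 + 2·5^1 + 2·5^2 + 1·5^3 + 3·5^4. Digit sequence: (1, 2, 2, 1, 3).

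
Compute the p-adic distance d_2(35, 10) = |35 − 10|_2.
d_2(35, 10) = 1

Step 1 — x − y = 35 − 10 = 25. Step 2 — v_2(25) = 0 (factor: 25 = (2^0 · 25); the sign does not affect v_p). Step 3 — |x − y|_2 = 2^{0} = 1.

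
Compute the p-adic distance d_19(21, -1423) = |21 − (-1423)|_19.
d_19(21, -1423) = 1/361

Step 1 — x − y = 21 − (-1423) = 1444. Step 2 — v_19(1444) = 2 (factor: 1444 = (19^2 · 4); the sign does not affect v_p). Step 3 — |x − y|_19 = 19^{-2} = 1/361.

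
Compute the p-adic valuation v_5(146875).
v_5(146875) = 5

v_5(n) is the largest exponent k such that 5^k divides n. Factor out: 146875 = 5^5 · 47. (Sign doesn't affect v_p.) So v_5(146875) = 5.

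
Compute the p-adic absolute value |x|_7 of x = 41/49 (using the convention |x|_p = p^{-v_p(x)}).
|41/49|_7 = 49

Step 1 — compute v_7(x) by factoring powers of 7 out of the numerator and denominator: v_7(41/49) = -2. Step 2 — apply |x|_p = p^{-v_p(x)} = 7^{2} = 49.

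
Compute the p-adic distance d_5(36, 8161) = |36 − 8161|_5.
d_5(36, 8161) = 1/625

Step 1 — x − y = 36 − 8161 = -8125. Step 2 — v_5(-8125) = 4 (factor: -8125 = −(5^4 · 13); the sign does not affect v_p). Step 3 — |x − y|_5 = 5^{-4} = 1/625.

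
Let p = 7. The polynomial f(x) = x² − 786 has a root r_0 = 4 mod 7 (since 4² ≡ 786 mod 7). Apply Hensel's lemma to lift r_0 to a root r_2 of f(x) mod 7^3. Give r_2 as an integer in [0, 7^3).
r_2 = 333 (mod 343)

Hensel's recurrence: r_{i+1} = r_i − f(r_i)·(f′(r_i))^{-1} mod 7^{i+2}, with f′(x) = 2x. Iterate:
  r_0 = 4 (mod 7)
  r_1 = 39 (mod 49)
  r_2 = 333 (mod 343)
Final: r_2 = 333, and one checks f(r_2) ≡ 0 mod 7^3.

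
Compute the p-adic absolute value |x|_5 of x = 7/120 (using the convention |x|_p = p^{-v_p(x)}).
|7/120|_5 = 5

Step 1 — compute v_5(x) by factoring powers of 5 out of the numerator and denominator: v_5(7/120) = -1. Step 2 — apply |x|_p = p^{-v_p(x)} = 5^{1} = 5.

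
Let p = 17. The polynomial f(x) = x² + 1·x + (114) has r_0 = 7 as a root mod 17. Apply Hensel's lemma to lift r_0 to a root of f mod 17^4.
r_3 = 33905 (mod 83521)

Hensel: r_{i+1} = r_i − f(r_i)·(f′(r_i))^{-1} mod 17^{i+2}, f′(x) = 2x + 1. Iterate:
  r_0 = 7 (mod 17)
  r_1 = 92 (mod 289)
  r_2 = 4427 (mod 4913)
  r_3 = 33905 (mod 83521)
Final: r = 33905 satisfies f(r) ≡ 0 mod 17^4.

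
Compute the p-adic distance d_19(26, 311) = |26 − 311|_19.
d_19(26, 311) = 1/19

Step 1 — x − y = 26 − 311 = -285. Step 2 — v_19(-285) = 1 (factor: -285 = −(19^1 · 15); the sign does not affect v_p). Step 3 — |x − y|_19 = 19^{-1} = 1/19.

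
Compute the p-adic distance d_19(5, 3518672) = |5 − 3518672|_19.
d_19(5, 3518672) = 1/130321

Step 1 — x − y = 5 − 3518672 = -3518667. Step 2 — v_19(-3518667) = 4 (factor: -3518667 = −(19^4 · 27); the sign does not affect v_p). Step 3 — |x − y|_19 = 19^{-4} = 1/130321.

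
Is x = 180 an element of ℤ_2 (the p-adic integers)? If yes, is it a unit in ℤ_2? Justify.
x ∈ ℤ_2 but not a unit; v_2(x) = 2 > 0

ℤ_2 = {x ∈ ℚ_2 : v_2(x) ≥ 0} and ℤ_2^× = {x ∈ ℤ_2 : v_2(x) = 0}. Here v_2(180) = v_2(num) − v_2(den) = 2; compare against these criteria.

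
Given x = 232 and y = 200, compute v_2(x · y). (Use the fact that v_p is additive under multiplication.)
v_2(46400) = 6

v_p(x) = 3 (factor: 232 = 2^3 · 29); v_p(y) = 3 (factor: 200 = 2^3 · 25). Additivity: v_p(xy) = v_p(x) + v_p(y) = 3 + 3 = 6. (Direct check: xy = 46400 = 2^6 · (725).)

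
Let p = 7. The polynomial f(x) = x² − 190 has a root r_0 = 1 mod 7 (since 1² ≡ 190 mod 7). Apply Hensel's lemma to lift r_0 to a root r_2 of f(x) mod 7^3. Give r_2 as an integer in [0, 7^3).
r_2 = 218 (mod 343)

Hensel's recurrence: r_{i+1} = r_i − f(r_i)·(f′(r_i))^{-1} mod 7^{i+2}, with f′(x) = 2x. Iterate:
  r_0 = 1 (mod 7)
  r_1 = 22 (mod 49)
  r_2 = 218 (mod 343)
Final: r_2 = 218, and one checks f(r_2) ≡ 0 mod 7^3.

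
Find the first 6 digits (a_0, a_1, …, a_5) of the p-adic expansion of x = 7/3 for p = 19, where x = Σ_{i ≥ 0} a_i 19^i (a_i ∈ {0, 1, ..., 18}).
(a_0, …, a_5) = (15, 12, 12, 12, 12, 12)

v_19(7/3) = 0 (numerator and denominator both coprime to 19), so x ∈ ℤ_19^×. Compute digits iteratively via a_i = x_i mod 19, x_{i+1} = (x_i − a_i)/19, with x_0 = x:
  x_0 = 7/3;  a_0 = 15;  x_1 = (x_0 − 15)/19 = -2/3
  x_1 = -2/3;  a_1 = 12;  x_2 = (x_1 − 12)/19 = -2/3
  x_2 = -2/3;  a_2 = 12;  x_3 = (x_2 − 12)/19 = -2/3
  x_3 = -2/3;  a_3 = 12;  x_4 = (x_3 − 12)/19 = -2/3
  x_4 = -2/3;  a_4 = 12;  x_5 = (x_4 − 12)/19 = -2/3
  x_5 = -2/3;  a_5 = 12;  x_6 = (x_5 − 12)/19 = -2/3
Digits: (15, 12, 12, 12, 12, 12).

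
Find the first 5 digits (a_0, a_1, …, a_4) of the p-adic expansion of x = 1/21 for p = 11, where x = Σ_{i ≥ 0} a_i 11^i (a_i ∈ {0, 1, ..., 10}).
(a_0, …, a_4) = (10, 8, 6, 2, 5)

v_11(1/21) = 0 (numerator and denominator both coprime to 11), so x ∈ ℤ_11^×. Compute digits iteratively via a_i = x_i mod 11, x_{i+1} = (x_i − a_i)/11, with x_0 = x:
  x_0 = 1/21;  a_0 = 10;  x_1 = (x_0 − 10)/11 = -19/21
  x_1 = -19/21;  a_1 = 8;  x_2 = (x_1 − 8)/11 = -17/21
  x_2 = -17/21;  a_2 = 6;  x_3 = (x_2 − 6)/11 = -13/21
  x_3 = -13/21;  a_3 = 2;  x_4 = (x_3 − 2)/11 = -5/21
  x_4 = -5/21;  a_4 = 5;  x_5 = (x_4 − 5)/11 = -10/21
Digits: (10, 8, 6, 2, 5).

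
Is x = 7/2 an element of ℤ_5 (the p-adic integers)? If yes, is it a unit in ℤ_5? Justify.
x ∈ ℤ_5^× (unit); v_5(x) = 0

ℤ_5 = {x ∈ ℚ_5 : v_5(x) ≥ 0} and ℤ_5^× = {x ∈ ℤ_5 : v_5(x) = 0}. Here v_5(7/2) = v_5(num) − v_5(den) = 0; compare against these criteria.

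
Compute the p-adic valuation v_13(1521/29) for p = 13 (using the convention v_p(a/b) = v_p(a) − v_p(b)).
v_13(1521/29) = 2

Factor powers of 13 from the numerator and denominator of the reduced fraction: 1521 = 13^2 · 9 and 29 = 13^0 · 29. Apply v_p(a/b) = v_p(a) − v_p(b): v_13(1521/29) = 2 − 0 = 2.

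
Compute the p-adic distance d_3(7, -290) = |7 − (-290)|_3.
d_3(7, -290) = 1/27

Step 1 — x − y = 7 − (-290) = 297. Step 2 — v_3(297) = 3 (factor: 297 = (3^3 · 11); the sign does not affect v_p). Step 3 — |x − y|_3 = 3^{-3} = 1/27.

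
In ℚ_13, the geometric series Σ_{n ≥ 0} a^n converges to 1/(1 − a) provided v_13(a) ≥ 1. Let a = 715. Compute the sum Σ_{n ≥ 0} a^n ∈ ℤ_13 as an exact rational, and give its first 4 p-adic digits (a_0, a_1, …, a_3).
Σ a^n = 1/(1 − a) = -1/714;  first 4 digits = (1, 3, 0, 0)

v_13(a) = 1 ≥ 1, so the series converges in ℤ_13 to 1/(1 − a) = 1/(1 − 715) = -1/714. Expand this rational in ℤ_13: compute digits iteratively via d_i = x_i mod 13, x_{i+1} = (x_i − d_i)/13. The first 4 digits are (1, 3, 0, 0).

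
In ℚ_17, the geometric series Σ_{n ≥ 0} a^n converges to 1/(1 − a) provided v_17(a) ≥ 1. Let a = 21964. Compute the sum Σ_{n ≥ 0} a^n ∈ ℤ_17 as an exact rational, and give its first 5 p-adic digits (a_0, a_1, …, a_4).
Σ a^n = 1/(1 − a) = -1/21963;  first 5 digits = (1, 0, 8, 4, 13)

v_17(a) = 2 ≥ 1, so the series converges in ℤ_17 to 1/(1 − a) = 1/(1 − 21964) = -1/21963. Expand this rational in ℤ_17: compute digits iteratively via d_i = x_i mod 17, x_{i+1} = (x_i − d_i)/17. The first 5 digits are (1, 0, 8, 4, 13).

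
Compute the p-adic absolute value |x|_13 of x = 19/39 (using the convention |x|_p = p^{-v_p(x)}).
|19/39|_13 = 13

Step 1 — compute v_13(x) by factoring powers of 13 out of the numerator and denominator: v_13(19/39) = -1. Step 2 — apply |x|_p = p^{-v_p(x)} = 13^{1} = 13.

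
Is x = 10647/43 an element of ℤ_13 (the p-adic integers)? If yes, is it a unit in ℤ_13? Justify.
x ∈ ℤ_13 but not a unit; v_13(x) = 2 > 0

ℤ_13 = {x ∈ ℚ_13 : v_13(x) ≥ 0} and ℤ_13^× = {x ∈ ℤ_13 : v_13(x) = 0}. Here v_13(10647/43) = v_13(num) − v_13(den) = 2; compare against these criteria.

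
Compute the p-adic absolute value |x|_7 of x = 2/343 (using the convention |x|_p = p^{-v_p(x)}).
|2/343|_7 = 343

Step 1 — compute v_7(x) by factoring powers of 7 out of the numerator and denominator: v_7(2/343) = -3. Step 2 — apply |x|_p = p^{-v_p(x)} = 7^{3} = 343.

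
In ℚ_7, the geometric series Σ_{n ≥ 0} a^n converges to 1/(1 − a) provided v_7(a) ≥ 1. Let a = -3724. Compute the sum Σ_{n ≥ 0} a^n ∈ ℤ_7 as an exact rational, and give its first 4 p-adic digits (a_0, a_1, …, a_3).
Σ a^n = 1/(1 − a) = 1/3725;  first 4 digits = (1, 0, 1, 3)

v_7(a) = 2 ≥ 1, so the series converges in ℤ_7 to 1/(1 − a) = 1/(1 − (-3724)) = 1/3725. Expand this rational in ℤ_7: compute digits iteratively via d_i = x_i mod 7, x_{i+1} = (x_i − d_i)/7. The first 4 digits are (1, 0, 1, 3).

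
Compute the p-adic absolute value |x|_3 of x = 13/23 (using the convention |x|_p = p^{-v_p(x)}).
|13/23|_3 = 1

Step 1 — compute v_3(x) by factoring powers of 3 out of the numerator and denominator: v_3(13/23) = 0. Step 2 — apply |x|_p = p^{-v_p(x)} = 3^{0} = 1.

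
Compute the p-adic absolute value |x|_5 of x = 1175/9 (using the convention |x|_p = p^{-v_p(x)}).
|1175/9|_5 = 1/25

Step 1 — compute v_5(x) by factoring powers of 5 out of the numerator and denominator: v_5(1175/9) = 2. Step 2 — apply |x|_p = p^{-v_p(x)} = 5^{-2} = 1/25.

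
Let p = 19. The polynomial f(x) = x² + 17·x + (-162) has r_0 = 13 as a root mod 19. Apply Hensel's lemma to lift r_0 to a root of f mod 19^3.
r_2 = 3794 (mod 6859)

Hensel: r_{i+1} = r_i − f(r_i)·(f′(r_i))^{-1} mod 19^{i+2}, f′(x) = 2x + 17. Iterate:
  r_0 = 13 (mod 19)
  r_1 = 184 (mod 361)
  r_2 = 3794 (mod 6859)
Final: r = 3794 satisfies f(r) ≡ 0 mod 19^3.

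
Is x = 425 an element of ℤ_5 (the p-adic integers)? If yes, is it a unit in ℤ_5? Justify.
x ∈ ℤ_5 but not a unit; v_5(x) = 2 > 0

ℤ_5 = {x ∈ ℚ_5 : v_5(x) ≥ 0} and ℤ_5^× = {x ∈ ℤ_5 : v_5(x) = 0}. Here v_5(425) = v_5(num) − v_5(den) = 2; compare against these criteria.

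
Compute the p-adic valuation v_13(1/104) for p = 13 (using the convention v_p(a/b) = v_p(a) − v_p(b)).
v_13(1/104) = -1

Factor powers of 13 from the numerator and denominator of the reduced fraction: 1 = 13^0 · 1 and 104 = 13^1 · 8. Apply v_p(a/b) = v_p(a) − v_p(b): v_13(1/104) = 0 − 1 = -1.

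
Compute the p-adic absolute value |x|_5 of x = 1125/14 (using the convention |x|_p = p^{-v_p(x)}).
|1125/14|_5 = 1/125

Step 1 — compute v_5(x) by factoring powers of 5 out of the numerator and denominator: v_5(1125/14) = 3. Step 2 — apply |x|_p = p^{-v_p(x)} = 5^{-3} = 1/125.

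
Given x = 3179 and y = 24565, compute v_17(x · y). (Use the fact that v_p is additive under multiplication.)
v_17(78092135) = 5

v_p(x) = 2 (factor: 3179 = 17^2 · 11); v_p(y) = 3 (factor: 24565 = 17^3 · 5). Additivity: v_p(xy) = v_p(x) + v_p(y) = 2 + 3 = 5. (Direct check: xy = 78092135 = 17^5 · (55).)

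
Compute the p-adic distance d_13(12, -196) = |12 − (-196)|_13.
d_13(12, -196) = 1/13

Step 1 — x − y = 12 − (-196) = 208. Step 2 — v_13(208) = 1 (factor: 208 = (13^1 · 16); the sign does not affect v_p). Step 3 — |x − y|_13 = 13^{-1} = 1/13.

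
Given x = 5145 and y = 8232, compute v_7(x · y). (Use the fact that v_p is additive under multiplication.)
v_7(42353640) = 6

v_p(x) = 3 (factor: 5145 = 7^3 · 15); v_p(y) = 3 (factor: 8232 = 7^3 · 24). Additivity: v_p(xy) = v_p(x) + v_p(y) = 3 + 3 = 6. (Direct check: xy = 42353640 = 7^6 · (360).)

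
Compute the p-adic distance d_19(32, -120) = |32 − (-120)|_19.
d_19(32, -120) = 1/19

Step 1 — x − y = 32 − (-120) = 152. Step 2 — v_19(152) = 1 (factor: 152 = (19^1 · 8); the sign does not affect v_p). Step 3 — |x − y|_19 = 19^{-1} = 1/19.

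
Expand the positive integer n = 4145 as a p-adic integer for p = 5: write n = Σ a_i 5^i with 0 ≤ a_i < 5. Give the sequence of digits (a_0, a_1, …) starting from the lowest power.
(a_0, a_1, …) = (0, 4, 0, 3, 1, 1)

Repeated division by 5 gives the digits low-to-high: 4145 = 4·5^1 + 3·5^3 + 1·5^4 + 1·5^5. Digit sequence: (0, 4, 0, 3, 1, 1).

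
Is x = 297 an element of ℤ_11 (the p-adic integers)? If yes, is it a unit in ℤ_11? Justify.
x ∈ ℤ_11 but not a unit; v_11(x) = 1 > 0

ℤ_11 = {x ∈ ℚ_11 : v_11(x) ≥ 0} and ℤ_11^× = {x ∈ ℤ_11 : v_11(x) = 0}. Here v_11(297) = v_11(num) − v_11(den) = 1; compare against these criteria.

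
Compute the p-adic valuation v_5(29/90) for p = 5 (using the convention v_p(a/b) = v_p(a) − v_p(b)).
v_5(29/90) = -1

Factor powers of 5 from the numerator and denominator of the reduced fraction: 29 = 5^0 · 29 and 90 = 5^1 · 18. Apply v_p(a/b) = v_p(a) − v_p(b): v_5(29/90) = 0 − 1 = -1.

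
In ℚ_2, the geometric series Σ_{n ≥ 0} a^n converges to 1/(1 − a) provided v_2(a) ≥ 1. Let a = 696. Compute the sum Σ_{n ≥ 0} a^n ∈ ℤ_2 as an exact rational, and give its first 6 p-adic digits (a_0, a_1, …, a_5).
Σ a^n = 1/(1 − a) = -1/695;  first 6 digits = (1, 0, 0, 1, 1, 1)

v_2(a) = 3 ≥ 1, so the series converges in ℤ_2 to 1/(1 − a) = 1/(1 − 696) = -1/695. Expand this rational in ℤ_2: compute digits iteratively via d_i = x_i mod 2, x_{i+1} = (x_i − d_i)/2. The first 6 digits are (1, 0, 0, 1, 1, 1).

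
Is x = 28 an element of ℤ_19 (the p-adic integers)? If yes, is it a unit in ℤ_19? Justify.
x ∈ ℤ_19^× (unit); v_19(x) = 0

ℤ_19 = {x ∈ ℚ_19 : v_19(x) ≥ 0} and ℤ_19^× = {x ∈ ℤ_19 : v_19(x) = 0}. Here v_19(28) = v_19(num) − v_19(den) = 0; compare against these criteria.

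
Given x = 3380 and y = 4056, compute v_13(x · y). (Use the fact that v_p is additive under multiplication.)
v_13(13709280) = 4

v_p(x) = 2 (factor: 3380 = 13^2 · 20); v_p(y) = 2 (factor: 4056 = 13^2 · 24). Additivity: v_p(xy) = v_p(x) + v_p(y) = 2 + 2 = 4. (Direct check: xy = 13709280 = 13^4 · (480).)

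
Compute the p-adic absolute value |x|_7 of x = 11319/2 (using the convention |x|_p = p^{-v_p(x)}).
|11319/2|_7 = 1/343

Step 1 — compute v_7(x) by factoring powers of 7 out of the numerator and denominator: v_7(11319/2) = 3. Step 2 — apply |x|_p = p^{-v_p(x)} = 7^{-3} = 1/343.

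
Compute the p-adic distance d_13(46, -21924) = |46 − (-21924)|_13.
d_13(46, -21924) = 1/2197

Step 1 — x − y = 46 − (-21924) = 21970. Step 2 — v_13(21970) = 3 (factor: 21970 = (13^3 · 10); the sign does not affect v_p). Step 3 — |x − y|_13 = 13^{-3} = 1/2197.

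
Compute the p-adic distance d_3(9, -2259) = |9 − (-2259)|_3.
d_3(9, -2259) = 1/81

Step 1 — x − y = 9 − (-2259) = 2268. Step 2 — v_3(2268) = 4 (factor: 2268 = (3^4 · 28); the sign does not affect v_p). Step 3 — |x − y|_3 = 3^{-4} = 1/81.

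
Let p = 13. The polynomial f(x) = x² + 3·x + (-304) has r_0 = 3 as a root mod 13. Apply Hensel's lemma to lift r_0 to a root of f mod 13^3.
r_2 = 16 (mod 2197)

Hensel: r_{i+1} = r_i − f(r_i)·(f′(r_i))^{-1} mod 13^{i+2}, f′(x) = 2x + 3. Iterate:
  r_0 = 3 (mod 13)
  r_1 = 16 (mod 169)
  r_2 = 16 (mod 2197)
Final: r = 16 satisfies f(r) ≡ 0 mod 13^3.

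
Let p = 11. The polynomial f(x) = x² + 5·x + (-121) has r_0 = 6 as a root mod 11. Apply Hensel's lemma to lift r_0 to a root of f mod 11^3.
r_2 = 237 (mod 1331)

Hensel: r_{i+1} = r_i − f(r_i)·(f′(r_i))^{-1} mod 11^{i+2}, f′(x) = 2x + 5. Iterate:
  r_0 = 6 (mod 11)
  r_1 = 116 (mod 121)
  r_2 = 237 (mod 1331)
Final: r = 237 satisfies f(r) ≡ 0 mod 11^3.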